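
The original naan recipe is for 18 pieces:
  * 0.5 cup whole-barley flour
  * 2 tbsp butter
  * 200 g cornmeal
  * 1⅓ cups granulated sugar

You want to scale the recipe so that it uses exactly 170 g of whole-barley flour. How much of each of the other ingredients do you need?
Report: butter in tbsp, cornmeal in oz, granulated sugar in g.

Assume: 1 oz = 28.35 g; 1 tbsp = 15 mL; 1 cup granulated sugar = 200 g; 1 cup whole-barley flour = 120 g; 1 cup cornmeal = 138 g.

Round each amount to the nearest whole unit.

The original recipe has 60 g of whole-barley flour, so the scaling factor is 170 ÷ 60 = 17/6.
butter: 2 tbsp × 17/6 ≈ 6 tbsp
cornmeal: 200 g × 17/6 ÷ 28.35 g/oz ≈ 20 oz
granulated sugar: 4/3 cup × 17/6 × 200 g/cup ≈ 756 g

butter: 6 tbsp; cornmeal: 20 oz; granulated sugar: 756 g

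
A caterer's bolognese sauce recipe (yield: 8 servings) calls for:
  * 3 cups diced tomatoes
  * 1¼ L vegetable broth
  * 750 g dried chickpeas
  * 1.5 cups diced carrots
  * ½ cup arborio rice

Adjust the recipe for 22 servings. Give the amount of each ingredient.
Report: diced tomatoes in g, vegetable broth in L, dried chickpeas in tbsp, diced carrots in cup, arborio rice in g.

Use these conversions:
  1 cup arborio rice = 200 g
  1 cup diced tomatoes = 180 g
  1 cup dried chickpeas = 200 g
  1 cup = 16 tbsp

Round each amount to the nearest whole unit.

Scaling factor: 22/8 = 11/4 = 2.75.
diced tomatoes: 3 cup × 11/4 × 180 g/cup = 1485 g
vegetable broth: 1.25 L × 11/4 ≈ 3 L
dried chickpeas: 750 g × 11/4 ÷ 200 g/cup × 16 tbsp/cup = 165 tbsp
diced carrots: 1.5 cup × 11/4 ≈ 4 cup
arborio rice: 0.5 cup × 11/4 × 200 g/cup = 275 g

diced tomatoes: 1485 g; vegetable broth: 3 L; dried chickpeas: 165 tbsp; diced carrots: 4 cup; arborio rice: 275 g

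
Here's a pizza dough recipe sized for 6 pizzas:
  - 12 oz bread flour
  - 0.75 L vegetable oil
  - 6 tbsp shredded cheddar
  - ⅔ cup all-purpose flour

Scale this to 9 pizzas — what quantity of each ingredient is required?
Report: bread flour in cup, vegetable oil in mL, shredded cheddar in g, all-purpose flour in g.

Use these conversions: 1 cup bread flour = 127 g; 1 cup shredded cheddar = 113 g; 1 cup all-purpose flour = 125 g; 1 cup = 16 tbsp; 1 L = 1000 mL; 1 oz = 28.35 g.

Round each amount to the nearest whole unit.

bread flour: 4 cup; vegetable oil: 1125 mL; shredded cheddar: 64 g; all-purpose flour: 125 g

Scaling factor: 9/6 = 3/2 = 1.5.
bread flour: 12 oz × 3/2 × 28.35 g/oz ÷ 127 g/cup ≈ 4 cup
vegetable oil: 0.75 L × 3/2 × 1000 mL/L = 1125 mL
shredded cheddar: 6 tbsp × 3/2 ÷ 16 tbsp/cup × 113 g/cup ≈ 64 g
all-purpose flour: 2/3 cup × 3/2 × 125 g/cup = 125 g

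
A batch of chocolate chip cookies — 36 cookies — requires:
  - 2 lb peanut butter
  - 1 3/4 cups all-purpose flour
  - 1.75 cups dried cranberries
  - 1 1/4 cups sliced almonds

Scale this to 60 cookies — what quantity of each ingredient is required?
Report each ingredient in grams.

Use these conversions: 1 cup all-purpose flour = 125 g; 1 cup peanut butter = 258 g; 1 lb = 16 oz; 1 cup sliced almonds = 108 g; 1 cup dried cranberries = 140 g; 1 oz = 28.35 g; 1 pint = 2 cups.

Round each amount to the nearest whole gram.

Scaling factor: 60/36 = 5/3.
peanut butter: 2 lb × 5/3 × 16 oz/lb × 28.35 g/oz = 1512 g
all-purpose flour: 1.75 cup × 5/3 × 125 g/cup ≈ 365 g
dried cranberries: 1.75 cup × 5/3 × 140 g/cup ≈ 408 g
sliced almonds: 1.25 cup × 5/3 × 108 g/cup = 225 g

peanut butter: 1512 g; all-purpose flour: 365 g; dried cranberries: 408 g; sliced almonds: 225 g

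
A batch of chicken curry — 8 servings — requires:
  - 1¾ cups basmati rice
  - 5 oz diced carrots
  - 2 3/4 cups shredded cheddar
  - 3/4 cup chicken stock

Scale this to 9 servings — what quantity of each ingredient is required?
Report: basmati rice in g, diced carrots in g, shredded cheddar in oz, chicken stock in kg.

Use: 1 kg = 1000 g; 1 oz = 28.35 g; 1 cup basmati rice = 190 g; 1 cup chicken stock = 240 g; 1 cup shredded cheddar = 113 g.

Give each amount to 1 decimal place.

basmati rice: 374.1 g; diced carrots: 159.5 g; shredded cheddar: 12.3 oz; chicken stock: 0.2 kg

Scaling factor: 9/8 = 1.125.
basmati rice: 1.75 cup × 9/8 × 190 g/cup ≈ 374.1 g
diced carrots: 5 oz × 9/8 × 28.35 g/oz ≈ 159.5 g
shredded cheddar: 2.75 cup × 9/8 × 113 g/cup ÷ 28.35 g/oz ≈ 12.3 oz
chicken stock: 0.75 cup × 9/8 × 240 g/cup ÷ 1000 g/kg ≈ 0.2 kg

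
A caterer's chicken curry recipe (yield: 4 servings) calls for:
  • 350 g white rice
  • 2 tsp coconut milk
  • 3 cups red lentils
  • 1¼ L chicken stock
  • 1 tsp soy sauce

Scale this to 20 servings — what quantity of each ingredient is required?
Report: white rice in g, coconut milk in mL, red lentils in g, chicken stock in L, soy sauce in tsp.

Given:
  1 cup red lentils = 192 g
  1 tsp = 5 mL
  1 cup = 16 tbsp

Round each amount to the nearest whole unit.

white rice: 1750 g; coconut milk: 50 mL; red lentils: 2880 g; chicken stock: 6 L; soy sauce: 5 tsp

Scaling factor: 20/4 = 5.
white rice: 350 g × 5 = 1750 g
coconut milk: 2 tsp × 5 × 5 mL/tsp = 50 mL
red lentils: 3 cup × 5 × 192 g/cup = 2880 g
chicken stock: 1.25 L × 5 ≈ 6 L
soy sauce: 1 tsp × 5 = 5 tsp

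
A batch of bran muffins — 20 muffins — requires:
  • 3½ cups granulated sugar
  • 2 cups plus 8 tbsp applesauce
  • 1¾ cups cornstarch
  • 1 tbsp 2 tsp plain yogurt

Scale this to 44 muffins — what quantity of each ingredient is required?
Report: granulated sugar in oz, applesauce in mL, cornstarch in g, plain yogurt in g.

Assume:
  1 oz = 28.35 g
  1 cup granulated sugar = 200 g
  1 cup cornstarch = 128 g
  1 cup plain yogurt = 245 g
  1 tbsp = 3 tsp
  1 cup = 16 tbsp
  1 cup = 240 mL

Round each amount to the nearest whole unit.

Scaling factor: 44/20 = 11/5 = 2.2.
granulated sugar: 3.5 cup × 11/5 × 200 g/cup ÷ 28.35 g/oz ≈ 54 oz
applesauce: (2 cup + 8 tbsp = 2.5 cup) × 11/5 × 240 mL/cup = 1320 mL
cornstarch: 1.75 cup × 11/5 × 128 g/cup ≈ 493 g
plain yogurt: (1 tbsp + 2 tsp = 5/3 tbsp) × 11/5 ÷ 16 tbsp/cup × 245 g/cup ≈ 56 g

granulated sugar: 54 oz; applesauce: 1320 mL; cornstarch: 493 g; plain yogurt: 56 g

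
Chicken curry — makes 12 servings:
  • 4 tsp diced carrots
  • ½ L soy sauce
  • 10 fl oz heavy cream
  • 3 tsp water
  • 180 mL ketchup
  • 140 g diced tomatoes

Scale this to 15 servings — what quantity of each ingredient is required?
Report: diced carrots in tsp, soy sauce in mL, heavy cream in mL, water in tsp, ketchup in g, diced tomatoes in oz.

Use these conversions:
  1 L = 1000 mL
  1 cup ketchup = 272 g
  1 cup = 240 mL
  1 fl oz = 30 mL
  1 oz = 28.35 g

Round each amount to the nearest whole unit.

Scaling factor: 15/12 = 5/4 = 1.25.
diced carrots: 4 tsp × 5/4 = 5 tsp
soy sauce: 0.5 L × 5/4 × 1000 mL/L = 625 mL
heavy cream: 10 fl oz × 5/4 × 30 mL/fl oz = 375 mL
water: 3 tsp × 5/4 ≈ 4 tsp
ketchup: 180 mL × 5/4 ÷ 240 mL/cup × 272 g/cup = 255 g
diced tomatoes: 140 g × 5/4 ÷ 28.35 g/oz ≈ 6 oz

diced carrots: 5 tsp; soy sauce: 625 mL; heavy cream: 375 mL; water: 4 tsp; ketchup: 255 g; diced tomatoes: 6 oz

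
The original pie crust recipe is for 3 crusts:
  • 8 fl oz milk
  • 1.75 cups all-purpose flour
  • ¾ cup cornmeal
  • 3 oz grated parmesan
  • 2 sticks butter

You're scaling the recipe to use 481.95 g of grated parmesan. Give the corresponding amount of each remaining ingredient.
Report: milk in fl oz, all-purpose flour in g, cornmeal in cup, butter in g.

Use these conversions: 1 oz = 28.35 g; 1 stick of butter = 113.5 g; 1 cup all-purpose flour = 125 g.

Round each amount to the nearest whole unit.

milk: 45 fl oz; all-purpose flour: 1240 g; cornmeal: 4 cup; butter: 1286 g

The original recipe has 85.05 g of grated parmesan, so the scaling factor is 481.95 ÷ 85.05 = 17/3.
milk: 8 fl oz × 17/3 ≈ 45 fl oz
all-purpose flour: 1.75 cup × 17/3 × 125 g/cup ≈ 1240 g
cornmeal: 0.75 cup × 17/3 ≈ 4 cup
butter: 2 stick × 17/3 × 113.5 g/stick ≈ 1286 g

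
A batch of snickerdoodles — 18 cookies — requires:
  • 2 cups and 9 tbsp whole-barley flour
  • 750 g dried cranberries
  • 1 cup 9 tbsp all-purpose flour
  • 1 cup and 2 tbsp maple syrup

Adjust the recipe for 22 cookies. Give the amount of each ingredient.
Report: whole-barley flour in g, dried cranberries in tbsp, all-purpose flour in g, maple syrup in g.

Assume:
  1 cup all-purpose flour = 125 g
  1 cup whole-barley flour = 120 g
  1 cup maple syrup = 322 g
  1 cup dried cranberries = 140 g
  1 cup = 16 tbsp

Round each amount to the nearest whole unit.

whole-barley flour: 376 g; dried cranberries: 105 tbsp; all-purpose flour: 239 g; maple syrup: 443 g

Scaling factor: 22/18 = 11/9.
whole-barley flour: (2 cup + 9 tbsp = 2.5625 cup) × 11/9 × 120 g/cup ≈ 376 g
dried cranberries: 750 g × 11/9 ÷ 140 g/cup × 16 tbsp/cup ≈ 105 tbsp
all-purpose flour: (1 cup + 9 tbsp = 1.5625 cup) × 11/9 × 125 g/cup ≈ 239 g
maple syrup: (1 cup + 2 tbsp = 1.125 cup) × 11/9 × 322 g/cup ≈ 443 g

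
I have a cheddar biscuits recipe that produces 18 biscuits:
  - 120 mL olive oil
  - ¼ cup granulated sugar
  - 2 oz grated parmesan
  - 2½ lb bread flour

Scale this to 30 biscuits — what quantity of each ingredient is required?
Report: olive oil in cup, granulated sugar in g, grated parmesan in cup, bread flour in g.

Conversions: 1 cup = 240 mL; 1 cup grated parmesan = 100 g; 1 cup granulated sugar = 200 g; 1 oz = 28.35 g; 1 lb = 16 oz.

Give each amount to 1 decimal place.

olive oil: 0.8 cup; granulated sugar: 83.3 g; grated parmesan: 0.9 cup; bread flour: 1890.0 g

Scaling factor: 30/18 = 5/3.
olive oil: 120 mL × 5/3 ÷ 240 mL/cup ≈ 0.8 cup
granulated sugar: 0.25 cup × 5/3 × 200 g/cup ≈ 83.3 g
grated parmesan: 2 oz × 5/3 × 28.35 g/oz ÷ 100 g/cup ≈ 0.9 cup
bread flour: 2.5 lb × 5/3 × 16 oz/lb × 28.35 g/oz = 1890.0 g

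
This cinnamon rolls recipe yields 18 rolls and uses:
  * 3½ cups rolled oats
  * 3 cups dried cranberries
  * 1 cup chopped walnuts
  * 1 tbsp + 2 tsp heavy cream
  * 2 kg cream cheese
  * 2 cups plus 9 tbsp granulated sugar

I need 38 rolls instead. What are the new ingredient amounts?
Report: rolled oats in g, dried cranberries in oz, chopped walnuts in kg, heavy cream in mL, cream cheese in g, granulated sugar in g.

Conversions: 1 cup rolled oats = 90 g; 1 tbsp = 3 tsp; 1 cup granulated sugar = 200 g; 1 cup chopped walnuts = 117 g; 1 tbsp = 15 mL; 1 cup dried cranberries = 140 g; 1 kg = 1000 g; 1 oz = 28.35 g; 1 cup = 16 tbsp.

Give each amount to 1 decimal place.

rolled oats: 665.0 g; dried cranberries: 31.3 oz; chopped walnuts: 0.2 kg; heavy cream: 52.8 mL; cream cheese: 4222.2 g; granulated sugar: 1081.9 g

Scaling factor: 38/18 = 19/9.
rolled oats: 3.5 cup × 19/9 × 90 g/cup = 665.0 g
dried cranberries: 3 cup × 19/9 × 140 g/cup ÷ 28.35 g/oz ≈ 31.3 oz
chopped walnuts: 1 cup × 19/9 × 117 g/cup ÷ 1000 g/kg ≈ 0.2 kg
heavy cream: (1 tbsp + 2 tsp = 5/3 tbsp) × 19/9 × 15 mL/tbsp ≈ 52.8 mL
cream cheese: 2 kg × 19/9 × 1000 g/kg ≈ 4222.2 g
granulated sugar: (2 cup + 9 tbsp = 2.5625 cup) × 19/9 × 200 g/cup ≈ 1081.9 g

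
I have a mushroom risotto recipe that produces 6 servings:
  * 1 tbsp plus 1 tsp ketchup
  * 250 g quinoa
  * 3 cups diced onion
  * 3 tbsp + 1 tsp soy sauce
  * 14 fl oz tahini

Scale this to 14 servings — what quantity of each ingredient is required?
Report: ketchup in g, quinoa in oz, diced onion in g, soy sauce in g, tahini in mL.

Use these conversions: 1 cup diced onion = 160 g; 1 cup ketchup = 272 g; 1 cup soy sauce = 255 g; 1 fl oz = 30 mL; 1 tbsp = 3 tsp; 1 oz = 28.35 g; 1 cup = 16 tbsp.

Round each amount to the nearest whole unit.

Scaling factor: 14/6 = 7/3.
ketchup: (1 tbsp + 1 tsp = 4/3 tbsp) × 7/3 ÷ 16 tbsp/cup × 272 g/cup ≈ 53 g
quinoa: 250 g × 7/3 ÷ 28.35 g/oz ≈ 21 oz
diced onion: 3 cup × 7/3 × 160 g/cup = 1120 g
soy sauce: (3 tbsp + 1 tsp = 10/3 tbsp) × 7/3 ÷ 16 tbsp/cup × 255 g/cup ≈ 124 g
tahini: 14 fl oz × 7/3 × 30 mL/fl oz = 980 mL

ketchup: 53 g; quinoa: 21 oz; diced onion: 1120 g; soy sauce: 124 g; tahini: 980 mL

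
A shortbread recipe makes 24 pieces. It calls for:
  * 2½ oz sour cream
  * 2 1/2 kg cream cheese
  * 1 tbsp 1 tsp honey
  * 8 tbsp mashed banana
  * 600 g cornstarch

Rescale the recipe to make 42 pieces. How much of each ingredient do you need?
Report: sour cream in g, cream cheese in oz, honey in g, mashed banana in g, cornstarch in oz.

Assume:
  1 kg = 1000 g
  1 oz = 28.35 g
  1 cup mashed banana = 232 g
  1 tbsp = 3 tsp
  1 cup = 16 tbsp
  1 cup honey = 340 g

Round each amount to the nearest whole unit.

sour cream: 124 g; cream cheese: 154 oz; honey: 50 g; mashed banana: 203 g; cornstarch: 37 oz

Scaling factor: 42/24 = 7/4 = 1.75.
sour cream: 2.5 oz × 7/4 × 28.35 g/oz ≈ 124 g
cream cheese: 2.5 kg × 7/4 × 1000 g/kg ÷ 28.35 g/oz ≈ 154 oz
honey: (1 tbsp + 1 tsp = 4/3 tbsp) × 7/4 ÷ 16 tbsp/cup × 340 g/cup ≈ 50 g
mashed banana: 8 tbsp × 7/4 ÷ 16 tbsp/cup × 232 g/cup = 203 g
cornstarch: 600 g × 7/4 ÷ 28.35 g/oz ≈ 37 oz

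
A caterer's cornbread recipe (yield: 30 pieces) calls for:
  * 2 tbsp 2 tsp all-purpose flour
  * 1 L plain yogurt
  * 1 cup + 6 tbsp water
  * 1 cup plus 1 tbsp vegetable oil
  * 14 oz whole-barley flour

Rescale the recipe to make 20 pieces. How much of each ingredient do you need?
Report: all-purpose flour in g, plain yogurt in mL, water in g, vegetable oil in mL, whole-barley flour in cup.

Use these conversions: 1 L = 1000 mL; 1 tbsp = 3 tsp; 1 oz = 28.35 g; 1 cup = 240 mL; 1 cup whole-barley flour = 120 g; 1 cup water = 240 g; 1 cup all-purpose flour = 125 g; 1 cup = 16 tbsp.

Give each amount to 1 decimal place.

all-purpose flour: 13.9 g; plain yogurt: 666.7 mL; water: 220.0 g; vegetable oil: 170.0 mL; whole-barley flour: 2.2 cup

Scaling factor: 20/30 = 2/3.
all-purpose flour: (2 tbsp + 2 tsp = 8/3 tbsp) × 2/3 ÷ 16 tbsp/cup × 125 g/cup ≈ 13.9 g
plain yogurt: 1 L × 2/3 × 1000 mL/L ≈ 666.7 mL
water: (1 cup + 6 tbsp = 1.375 cup) × 2/3 × 240 g/cup = 220.0 g
vegetable oil: (1 cup + 1 tbsp = 1.0625 cup) × 2/3 × 240 mL/cup = 170.0 mL
whole-barley flour: 14 oz × 2/3 × 28.35 g/oz ÷ 120 g/cup ≈ 2.2 cup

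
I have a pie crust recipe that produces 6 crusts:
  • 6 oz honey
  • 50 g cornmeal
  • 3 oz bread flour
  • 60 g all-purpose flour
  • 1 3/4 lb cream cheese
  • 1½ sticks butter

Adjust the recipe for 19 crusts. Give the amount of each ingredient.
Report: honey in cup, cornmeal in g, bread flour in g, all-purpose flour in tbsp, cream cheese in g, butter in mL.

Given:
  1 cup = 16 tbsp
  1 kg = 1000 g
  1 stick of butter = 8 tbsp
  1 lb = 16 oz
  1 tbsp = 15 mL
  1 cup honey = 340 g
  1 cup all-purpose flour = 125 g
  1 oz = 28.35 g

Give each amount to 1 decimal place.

Scaling factor: 19/6.
honey: 6 oz × 19/6 × 28.35 g/oz ÷ 340 g/cup ≈ 1.6 cup
cornmeal: 50 g × 19/6 ≈ 158.3 g
bread flour: 3 oz × 19/6 × 28.35 g/oz ≈ 269.3 g
all-purpose flour: 60 g × 19/6 ÷ 125 g/cup × 16 tbsp/cup ≈ 24.3 tbsp
cream cheese: 1.75 lb × 19/6 × 16 oz/lb × 28.35 g/oz = 2513.7 g
butter: 1.5 stick × 19/6 × 8 tbsp/stick × 15 mL/tbsp = 570.0 mL

honey: 1.6 cup; cornmeal: 158.3 g; bread flour: 269.3 g; all-purpose flour: 24.3 tbsp; cream cheese: 2513.7 g; butter: 570.0 mL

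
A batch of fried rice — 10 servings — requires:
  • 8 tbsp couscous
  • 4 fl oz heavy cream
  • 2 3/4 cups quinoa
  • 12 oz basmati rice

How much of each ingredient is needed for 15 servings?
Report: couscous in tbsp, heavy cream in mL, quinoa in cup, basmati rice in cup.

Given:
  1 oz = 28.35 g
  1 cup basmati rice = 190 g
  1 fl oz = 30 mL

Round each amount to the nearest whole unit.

Scaling factor: 15/10 = 3/2 = 1.5.
couscous: 8 tbsp × 3/2 = 12 tbsp
heavy cream: 4 fl oz × 3/2 × 30 mL/fl oz = 180 mL
quinoa: 2.75 cup × 3/2 ≈ 4 cup
basmati rice: 12 oz × 3/2 × 28.35 g/oz ÷ 190 g/cup ≈ 3 cup

couscous: 12 tbsp; heavy cream: 180 mL; quinoa: 4 cup; basmati rice: 3 cup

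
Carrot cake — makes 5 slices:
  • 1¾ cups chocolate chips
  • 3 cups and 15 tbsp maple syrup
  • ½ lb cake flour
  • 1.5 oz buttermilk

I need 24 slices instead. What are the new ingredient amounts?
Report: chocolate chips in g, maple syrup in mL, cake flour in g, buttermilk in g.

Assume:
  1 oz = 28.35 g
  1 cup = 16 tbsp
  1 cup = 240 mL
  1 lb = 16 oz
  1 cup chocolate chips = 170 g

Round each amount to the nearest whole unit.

chocolate chips: 1428 g; maple syrup: 4536 mL; cake flour: 1089 g; buttermilk: 204 g

Scaling factor: 24/5 = 4.8.
chocolate chips: 1.75 cup × 24/5 × 170 g/cup = 1428 g
maple syrup: (3 cup + 15 tbsp = 3.9375 cup) × 24/5 × 240 mL/cup = 4536 mL
cake flour: 0.5 lb × 24/5 × 16 oz/lb × 28.35 g/oz ≈ 1089 g
buttermilk: 1.5 oz × 24/5 × 28.35 g/oz ≈ 204 g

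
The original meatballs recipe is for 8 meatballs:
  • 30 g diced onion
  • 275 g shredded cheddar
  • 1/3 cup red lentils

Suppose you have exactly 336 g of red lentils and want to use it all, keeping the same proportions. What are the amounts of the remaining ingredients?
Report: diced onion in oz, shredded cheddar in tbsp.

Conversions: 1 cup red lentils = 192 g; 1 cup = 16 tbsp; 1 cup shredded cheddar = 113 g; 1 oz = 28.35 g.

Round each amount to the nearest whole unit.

The original recipe has 64 g of red lentils, so the scaling factor is 336 ÷ 64 = 21/4 = 5.25.
diced onion: 30 g × 21/4 ÷ 28.35 g/oz ≈ 6 oz
shredded cheddar: 275 g × 21/4 ÷ 113 g/cup × 16 tbsp/cup ≈ 204 tbsp

diced onion: 6 oz; shredded cheddar: 204 tbsp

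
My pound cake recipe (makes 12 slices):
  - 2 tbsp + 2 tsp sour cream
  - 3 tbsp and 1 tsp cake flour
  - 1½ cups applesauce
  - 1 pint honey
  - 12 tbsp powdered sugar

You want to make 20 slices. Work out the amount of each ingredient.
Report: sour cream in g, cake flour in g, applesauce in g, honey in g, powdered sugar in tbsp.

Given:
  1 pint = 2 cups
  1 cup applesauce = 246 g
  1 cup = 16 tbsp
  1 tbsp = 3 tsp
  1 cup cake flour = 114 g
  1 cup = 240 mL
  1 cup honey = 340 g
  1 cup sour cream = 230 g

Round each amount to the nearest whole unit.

sour cream: 64 g; cake flour: 40 g; applesauce: 615 g; honey: 1133 g; powdered sugar: 20 tbsp

Scaling factor: 20/12 = 5/3.
sour cream: (2 tbsp + 2 tsp = 8/3 tbsp) × 5/3 ÷ 16 tbsp/cup × 230 g/cup ≈ 64 g
cake flour: (3 tbsp + 1 tsp = 10/3 tbsp) × 5/3 ÷ 16 tbsp/cup × 114 g/cup ≈ 40 g
applesauce: 1.5 cup × 5/3 × 246 g/cup = 615 g
honey: 1 pint × 5/3 × 2 cup/pint × 340 g/cup ≈ 1133 g
powdered sugar: 12 tbsp × 5/3 = 20 tbsp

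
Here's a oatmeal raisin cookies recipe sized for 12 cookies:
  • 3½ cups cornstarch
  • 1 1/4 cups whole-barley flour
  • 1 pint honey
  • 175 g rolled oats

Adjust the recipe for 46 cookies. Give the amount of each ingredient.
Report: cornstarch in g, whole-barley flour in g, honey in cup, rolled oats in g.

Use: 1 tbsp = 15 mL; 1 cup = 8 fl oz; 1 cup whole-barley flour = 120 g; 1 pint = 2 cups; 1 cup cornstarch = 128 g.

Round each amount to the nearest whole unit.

cornstarch: 1717 g; whole-barley flour: 575 g; honey: 8 cup; rolled oats: 671 g

Scaling factor: 46/12 = 23/6.
cornstarch: 3.5 cup × 23/6 × 128 g/cup ≈ 1717 g
whole-barley flour: 1.25 cup × 23/6 × 120 g/cup = 575 g
honey: 1 pint × 23/6 × 2 cup/pint ≈ 8 cup
rolled oats: 175 g × 23/6 ≈ 671 g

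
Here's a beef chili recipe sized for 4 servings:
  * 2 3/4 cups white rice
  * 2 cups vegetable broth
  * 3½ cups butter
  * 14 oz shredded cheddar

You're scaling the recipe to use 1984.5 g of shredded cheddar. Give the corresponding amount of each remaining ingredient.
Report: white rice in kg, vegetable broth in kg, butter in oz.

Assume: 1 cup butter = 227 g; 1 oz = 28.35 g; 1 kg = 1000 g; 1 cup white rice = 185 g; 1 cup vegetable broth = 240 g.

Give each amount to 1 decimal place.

The original recipe has 396.9 g of shredded cheddar, so the scaling factor is 1984.5 ÷ 396.9 = 5.
white rice: 2.75 cup × 5 × 185 g/cup ÷ 1000 g/kg ≈ 2.5 kg
vegetable broth: 2 cup × 5 × 240 g/cup ÷ 1000 g/kg = 2.4 kg
butter: 3.5 cup × 5 × 227 g/cup ÷ 28.35 g/oz ≈ 140.1 oz

white rice: 2.5 kg; vegetable broth: 2.4 kg; butter: 140.1 oz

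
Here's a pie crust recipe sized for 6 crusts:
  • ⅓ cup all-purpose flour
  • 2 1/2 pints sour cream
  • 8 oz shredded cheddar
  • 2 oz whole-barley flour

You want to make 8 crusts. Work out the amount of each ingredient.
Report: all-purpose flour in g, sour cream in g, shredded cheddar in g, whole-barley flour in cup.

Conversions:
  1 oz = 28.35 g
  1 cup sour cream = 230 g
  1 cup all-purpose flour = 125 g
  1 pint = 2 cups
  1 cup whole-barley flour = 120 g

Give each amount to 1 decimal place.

Scaling factor: 8/6 = 4/3.
all-purpose flour: 1/3 cup × 4/3 × 125 g/cup ≈ 55.6 g
sour cream: 2.5 pint × 4/3 × 2 cup/pint × 230 g/cup ≈ 1533.3 g
shredded cheddar: 8 oz × 4/3 × 28.35 g/oz = 302.4 g
whole-barley flour: 2 oz × 4/3 × 28.35 g/oz ÷ 120 g/cup ≈ 0.6 cup

all-purpose flour: 55.6 g; sour cream: 1533.3 g; shredded cheddar: 302.4 g; whole-barley flour: 0.6 cup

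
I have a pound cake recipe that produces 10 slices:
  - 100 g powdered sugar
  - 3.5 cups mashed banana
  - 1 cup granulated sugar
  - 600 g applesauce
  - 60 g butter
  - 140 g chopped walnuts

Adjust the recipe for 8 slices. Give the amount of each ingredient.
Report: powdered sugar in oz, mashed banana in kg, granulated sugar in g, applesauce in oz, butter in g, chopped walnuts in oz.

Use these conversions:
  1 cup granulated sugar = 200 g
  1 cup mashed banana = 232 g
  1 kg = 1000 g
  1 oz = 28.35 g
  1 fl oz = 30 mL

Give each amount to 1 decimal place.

powdered sugar: 2.8 oz; mashed banana: 0.6 kg; granulated sugar: 160.0 g; applesauce: 16.9 oz; butter: 48.0 g; chopped walnuts: 4.0 oz

Scaling factor: 8/10 = 4/5 = 0.8.
powdered sugar: 100 g × 4/5 ÷ 28.35 g/oz ≈ 2.8 oz
mashed banana: 3.5 cup × 4/5 × 232 g/cup ÷ 1000 g/kg ≈ 0.6 kg
granulated sugar: 1 cup × 4/5 × 200 g/cup = 160.0 g
applesauce: 600 g × 4/5 ÷ 28.35 g/oz ≈ 16.9 oz
butter: 60 g × 4/5 = 48.0 g
chopped walnuts: 140 g × 4/5 ÷ 28.35 g/oz ≈ 4.0 oz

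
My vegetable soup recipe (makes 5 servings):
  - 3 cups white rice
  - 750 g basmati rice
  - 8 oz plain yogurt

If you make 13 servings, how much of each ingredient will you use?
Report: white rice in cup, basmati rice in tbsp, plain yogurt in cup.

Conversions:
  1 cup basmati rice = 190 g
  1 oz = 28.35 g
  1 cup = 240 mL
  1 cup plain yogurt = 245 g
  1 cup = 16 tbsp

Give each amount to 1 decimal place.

white rice: 7.8 cup; basmati rice: 164.2 tbsp; plain yogurt: 2.4 cup

Scaling factor: 13/5 = 2.6.
white rice: 3 cup × 13/5 = 7.8 cup
basmati rice: 750 g × 13/5 ÷ 190 g/cup × 16 tbsp/cup ≈ 164.2 tbsp
plain yogurt: 8 oz × 13/5 × 28.35 g/oz ÷ 245 g/cup ≈ 2.4 cup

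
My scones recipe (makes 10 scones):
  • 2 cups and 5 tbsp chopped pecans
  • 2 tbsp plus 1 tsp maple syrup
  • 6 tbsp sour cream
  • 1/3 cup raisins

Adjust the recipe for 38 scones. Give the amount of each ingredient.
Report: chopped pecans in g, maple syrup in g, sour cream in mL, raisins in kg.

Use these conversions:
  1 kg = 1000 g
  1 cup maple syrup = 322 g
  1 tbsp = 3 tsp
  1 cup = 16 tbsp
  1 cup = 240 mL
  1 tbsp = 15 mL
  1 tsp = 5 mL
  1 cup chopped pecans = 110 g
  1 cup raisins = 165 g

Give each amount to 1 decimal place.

Scaling factor: 38/10 = 19/5 = 3.8.
chopped pecans: (2 cup + 5 tbsp = 2.3125 cup) × 19/5 × 110 g/cup ≈ 966.6 g
maple syrup: (2 tbsp + 1 tsp = 7/3 tbsp) × 19/5 ÷ 16 tbsp/cup × 322 g/cup ≈ 178.4 g
sour cream: 6 tbsp × 19/5 × 15 mL/tbsp = 342.0 mL
raisins: 1/3 cup × 19/5 × 165 g/cup ÷ 1000 g/kg ≈ 0.2 kg

chopped pecans: 966.6 g; maple syrup: 178.4 g; sour cream: 342.0 mL; raisins: 0.2 kg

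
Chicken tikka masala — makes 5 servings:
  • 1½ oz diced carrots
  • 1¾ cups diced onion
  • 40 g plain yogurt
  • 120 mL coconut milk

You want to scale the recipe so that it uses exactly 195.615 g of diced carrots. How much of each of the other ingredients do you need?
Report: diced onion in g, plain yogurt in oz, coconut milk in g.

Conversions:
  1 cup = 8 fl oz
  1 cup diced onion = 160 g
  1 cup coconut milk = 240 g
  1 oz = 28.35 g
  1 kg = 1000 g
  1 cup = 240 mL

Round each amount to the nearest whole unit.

The original recipe has 42.525 g of diced carrots, so the scaling factor is 195.615 ÷ 42.525 = 23/5 = 4.6.
diced onion: 1.75 cup × 23/5 × 160 g/cup = 1288 g
plain yogurt: 40 g × 23/5 ÷ 28.35 g/oz ≈ 6 oz
coconut milk: 120 mL × 23/5 ÷ 240 mL/cup × 240 g/cup = 552 g

diced onion: 1288 g; plain yogurt: 6 oz; coconut milk: 552 g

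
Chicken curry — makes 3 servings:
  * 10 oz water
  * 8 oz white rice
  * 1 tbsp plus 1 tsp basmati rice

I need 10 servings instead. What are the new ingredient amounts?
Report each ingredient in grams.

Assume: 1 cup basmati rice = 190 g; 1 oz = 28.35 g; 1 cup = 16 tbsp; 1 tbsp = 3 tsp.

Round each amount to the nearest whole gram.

Scaling factor: 10/3.
water: 10 oz × 10/3 × 28.35 g/oz = 945 g
white rice: 8 oz × 10/3 × 28.35 g/oz = 756 g
basmati rice: (1 tbsp + 1 tsp = 4/3 tbsp) × 10/3 ÷ 16 tbsp/cup × 190 g/cup ≈ 53 g

water: 945 g; white rice: 756 g; basmati rice: 53 g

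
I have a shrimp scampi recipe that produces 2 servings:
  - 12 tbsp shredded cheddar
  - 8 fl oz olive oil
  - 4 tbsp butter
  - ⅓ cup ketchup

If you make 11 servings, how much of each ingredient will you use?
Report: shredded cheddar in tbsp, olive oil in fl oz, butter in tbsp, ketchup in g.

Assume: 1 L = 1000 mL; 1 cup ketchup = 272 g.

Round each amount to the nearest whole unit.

shredded cheddar: 66 tbsp; olive oil: 44 fl oz; butter: 22 tbsp; ketchup: 499 g

Scaling factor: 11/2 = 5.5.
shredded cheddar: 12 tbsp × 11/2 = 66 tbsp
olive oil: 8 fl oz × 11/2 = 44 fl oz
butter: 4 tbsp × 11/2 = 22 tbsp
ketchup: 1/3 cup × 11/2 × 272 g/cup ≈ 499 g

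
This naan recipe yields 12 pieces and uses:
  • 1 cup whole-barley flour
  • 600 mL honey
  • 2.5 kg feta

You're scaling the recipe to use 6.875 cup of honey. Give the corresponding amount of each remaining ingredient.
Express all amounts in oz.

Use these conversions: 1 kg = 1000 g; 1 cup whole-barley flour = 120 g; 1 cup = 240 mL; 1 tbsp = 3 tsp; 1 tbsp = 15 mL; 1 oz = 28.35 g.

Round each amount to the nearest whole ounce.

The original recipe has 2.5 cup of honey, so the scaling factor is 6.875 ÷ 2.5 = 11/4 = 2.75.
whole-barley flour: 1 cup × 11/4 × 120 g/cup ÷ 28.35 g/oz ≈ 12 oz
feta: 2.5 kg × 11/4 × 1000 g/kg ÷ 28.35 g/oz ≈ 243 oz

whole-barley flour: 12 oz; feta: 243 oz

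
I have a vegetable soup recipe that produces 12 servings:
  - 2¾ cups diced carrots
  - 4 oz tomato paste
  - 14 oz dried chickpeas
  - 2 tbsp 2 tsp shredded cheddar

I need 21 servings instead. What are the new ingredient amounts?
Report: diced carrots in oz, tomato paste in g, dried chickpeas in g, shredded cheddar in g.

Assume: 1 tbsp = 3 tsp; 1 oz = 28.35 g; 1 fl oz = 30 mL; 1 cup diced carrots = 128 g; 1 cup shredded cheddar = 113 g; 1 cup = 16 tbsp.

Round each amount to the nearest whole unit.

Scaling factor: 21/12 = 7/4 = 1.75.
diced carrots: 2.75 cup × 7/4 × 128 g/cup ÷ 28.35 g/oz ≈ 22 oz
tomato paste: 4 oz × 7/4 × 28.35 g/oz ≈ 198 g
dried chickpeas: 14 oz × 7/4 × 28.35 g/oz ≈ 695 g
shredded cheddar: (2 tbsp + 2 tsp = 8/3 tbsp) × 7/4 ÷ 16 tbsp/cup × 113 g/cup ≈ 33 g

diced carrots: 22 oz; tomato paste: 198 g; dried chickpeas: 695 g; shredded cheddar: 33 g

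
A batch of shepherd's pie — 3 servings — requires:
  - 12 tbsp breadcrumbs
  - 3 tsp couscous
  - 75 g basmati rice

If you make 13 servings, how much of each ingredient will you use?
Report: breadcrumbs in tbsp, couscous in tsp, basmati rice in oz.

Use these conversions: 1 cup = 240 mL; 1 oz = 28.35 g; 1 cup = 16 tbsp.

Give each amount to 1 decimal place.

Scaling factor: 13/3.
breadcrumbs: 12 tbsp × 13/3 = 52.0 tbsp
couscous: 3 tsp × 13/3 = 13.0 tsp
basmati rice: 75 g × 13/3 ÷ 28.35 g/oz ≈ 11.5 oz

breadcrumbs: 52.0 tbsp; couscous: 13.0 tsp; basmati rice: 11.5 oz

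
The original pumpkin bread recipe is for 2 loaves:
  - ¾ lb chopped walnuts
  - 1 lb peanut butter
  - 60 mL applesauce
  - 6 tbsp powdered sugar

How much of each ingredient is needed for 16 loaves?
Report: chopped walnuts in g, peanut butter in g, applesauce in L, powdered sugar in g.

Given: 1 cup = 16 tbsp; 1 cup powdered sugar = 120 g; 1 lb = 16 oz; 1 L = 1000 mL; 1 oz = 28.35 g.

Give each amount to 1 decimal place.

chopped walnuts: 2721.6 g; peanut butter: 3628.8 g; applesauce: 0.5 L; powdered sugar: 360.0 g

Scaling factor: 16/2 = 8.
chopped walnuts: 0.75 lb × 8 × 16 oz/lb × 28.35 g/oz = 2721.6 g
peanut butter: 1 lb × 8 × 16 oz/lb × 28.35 g/oz = 3628.8 g
applesauce: 60 mL × 8 ÷ 1000 mL/L ≈ 0.5 L
powdered sugar: 6 tbsp × 8 ÷ 16 tbsp/cup × 120 g/cup = 360.0 g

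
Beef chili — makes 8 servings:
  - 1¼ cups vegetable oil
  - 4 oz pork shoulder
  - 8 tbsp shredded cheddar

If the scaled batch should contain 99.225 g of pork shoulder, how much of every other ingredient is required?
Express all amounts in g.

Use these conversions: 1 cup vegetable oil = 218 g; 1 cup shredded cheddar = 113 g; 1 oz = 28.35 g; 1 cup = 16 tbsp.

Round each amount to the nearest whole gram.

The original recipe has 113.4 g of pork shoulder, so the scaling factor is 99.225 ÷ 113.4 = 7/8 = 0.875.
vegetable oil: 1.25 cup × 7/8 × 218 g/cup ≈ 238 g
shredded cheddar: 8 tbsp × 7/8 ÷ 16 tbsp/cup × 113 g/cup ≈ 49 g

vegetable oil: 238 g; shredded cheddar: 49 g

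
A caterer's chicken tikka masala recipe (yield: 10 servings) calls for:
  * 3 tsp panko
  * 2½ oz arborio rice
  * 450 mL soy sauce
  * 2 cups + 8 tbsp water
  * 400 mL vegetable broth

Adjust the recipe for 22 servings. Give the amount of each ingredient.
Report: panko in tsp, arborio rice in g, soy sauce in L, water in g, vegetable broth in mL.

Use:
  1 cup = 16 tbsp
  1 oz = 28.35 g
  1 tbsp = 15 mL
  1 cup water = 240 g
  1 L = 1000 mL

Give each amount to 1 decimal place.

panko: 6.6 tsp; arborio rice: 155.9 g; soy sauce: 1.0 L; water: 1320.0 g; vegetable broth: 880.0 mL

Scaling factor: 22/10 = 11/5 = 2.2.
panko: 3 tsp × 11/5 = 6.6 tsp
arborio rice: 2.5 oz × 11/5 × 28.35 g/oz ≈ 155.9 g
soy sauce: 450 mL × 11/5 ÷ 1000 mL/L ≈ 1.0 L
water: (2 cup + 8 tbsp = 2.5 cup) × 11/5 × 240 g/cup = 1320.0 g
vegetable broth: 400 mL × 11/5 = 880.0 mL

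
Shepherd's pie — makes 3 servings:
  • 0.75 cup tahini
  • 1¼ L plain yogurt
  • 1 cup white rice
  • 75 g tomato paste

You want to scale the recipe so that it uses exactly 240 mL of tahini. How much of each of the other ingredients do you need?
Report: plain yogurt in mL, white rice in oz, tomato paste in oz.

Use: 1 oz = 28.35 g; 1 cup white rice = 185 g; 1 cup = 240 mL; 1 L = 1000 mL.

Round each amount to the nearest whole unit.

plain yogurt: 1667 mL; white rice: 9 oz; tomato paste: 4 oz

The original recipe has 180 mL of tahini, so the scaling factor is 240 ÷ 180 = 4/3.
plain yogurt: 1.25 L × 4/3 × 1000 mL/L ≈ 1667 mL
white rice: 1 cup × 4/3 × 185 g/cup ÷ 28.35 g/oz ≈ 9 oz
tomato paste: 75 g × 4/3 ÷ 28.35 g/oz ≈ 4 oz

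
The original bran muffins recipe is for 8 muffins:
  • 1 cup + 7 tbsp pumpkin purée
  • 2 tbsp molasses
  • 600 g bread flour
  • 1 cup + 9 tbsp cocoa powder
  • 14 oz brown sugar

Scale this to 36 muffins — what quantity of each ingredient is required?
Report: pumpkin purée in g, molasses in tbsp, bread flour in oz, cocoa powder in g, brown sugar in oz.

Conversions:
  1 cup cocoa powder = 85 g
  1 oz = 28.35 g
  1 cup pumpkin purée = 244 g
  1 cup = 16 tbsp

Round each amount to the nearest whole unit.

Scaling factor: 36/8 = 9/2 = 4.5.
pumpkin purée: (1 cup + 7 tbsp = 1.4375 cup) × 9/2 × 244 g/cup ≈ 1578 g
molasses: 2 tbsp × 9/2 = 9 tbsp
bread flour: 600 g × 9/2 ÷ 28.35 g/oz ≈ 95 oz
cocoa powder: (1 cup + 9 tbsp = 1.5625 cup) × 9/2 × 85 g/cup ≈ 598 g
brown sugar: 14 oz × 9/2 = 63 oz

pumpkin purée: 1578 g; molasses: 9 tbsp; bread flour: 95 oz; cocoa powder: 598 g; brown sugar: 63 oz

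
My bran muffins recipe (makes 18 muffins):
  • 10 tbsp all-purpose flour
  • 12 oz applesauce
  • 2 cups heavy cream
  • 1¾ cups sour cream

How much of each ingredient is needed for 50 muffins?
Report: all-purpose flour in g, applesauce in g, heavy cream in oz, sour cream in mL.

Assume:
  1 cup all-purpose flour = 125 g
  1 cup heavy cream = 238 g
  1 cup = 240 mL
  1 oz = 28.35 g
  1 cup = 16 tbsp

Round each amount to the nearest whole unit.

all-purpose flour: 217 g; applesauce: 945 g; heavy cream: 47 oz; sour cream: 1167 mL

Scaling factor: 50/18 = 25/9.
all-purpose flour: 10 tbsp × 25/9 ÷ 16 tbsp/cup × 125 g/cup ≈ 217 g
applesauce: 12 oz × 25/9 × 28.35 g/oz = 945 g
heavy cream: 2 cup × 25/9 × 238 g/cup ÷ 28.35 g/oz ≈ 47 oz
sour cream: 1.75 cup × 25/9 × 240 mL/cup ≈ 1167 mL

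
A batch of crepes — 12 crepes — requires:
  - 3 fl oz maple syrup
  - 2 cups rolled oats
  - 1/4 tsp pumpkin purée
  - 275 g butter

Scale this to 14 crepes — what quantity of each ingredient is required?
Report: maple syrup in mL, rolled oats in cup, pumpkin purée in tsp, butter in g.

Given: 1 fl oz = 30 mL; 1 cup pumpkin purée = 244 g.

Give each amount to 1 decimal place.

Scaling factor: 14/12 = 7/6.
maple syrup: 3 fl oz × 7/6 × 30 mL/fl oz = 105.0 mL
rolled oats: 2 cup × 7/6 ≈ 2.3 cup
pumpkin purée: 0.25 tsp × 7/6 ≈ 0.3 tsp
butter: 275 g × 7/6 ≈ 320.8 g

maple syrup: 105.0 mL; rolled oats: 2.3 cup; pumpkin purée: 0.3 tsp; butter: 320.8 g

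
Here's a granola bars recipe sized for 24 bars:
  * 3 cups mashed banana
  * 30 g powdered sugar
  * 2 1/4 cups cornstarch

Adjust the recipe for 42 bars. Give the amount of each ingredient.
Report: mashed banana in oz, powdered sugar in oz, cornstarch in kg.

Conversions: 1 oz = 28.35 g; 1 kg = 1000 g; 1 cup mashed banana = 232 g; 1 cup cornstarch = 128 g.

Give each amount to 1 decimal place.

Scaling factor: 42/24 = 7/4 = 1.75.
mashed banana: 3 cup × 7/4 × 232 g/cup ÷ 28.35 g/oz ≈ 43.0 oz
powdered sugar: 30 g × 7/4 ÷ 28.35 g/oz ≈ 1.9 oz
cornstarch: 2.25 cup × 7/4 × 128 g/cup ÷ 1000 g/kg ≈ 0.5 kg

mashed banana: 43.0 oz; powdered sugar: 1.9 oz; cornstarch: 0.5 kg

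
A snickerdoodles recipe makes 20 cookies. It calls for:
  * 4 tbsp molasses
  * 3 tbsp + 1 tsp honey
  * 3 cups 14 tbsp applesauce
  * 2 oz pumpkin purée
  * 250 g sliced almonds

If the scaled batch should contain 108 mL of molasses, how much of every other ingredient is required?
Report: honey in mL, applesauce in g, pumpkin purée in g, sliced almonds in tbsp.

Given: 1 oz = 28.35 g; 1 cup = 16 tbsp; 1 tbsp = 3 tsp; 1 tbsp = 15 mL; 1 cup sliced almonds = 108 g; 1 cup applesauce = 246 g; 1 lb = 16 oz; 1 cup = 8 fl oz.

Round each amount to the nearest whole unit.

The original recipe has 60 mL of molasses, so the scaling factor is 108 ÷ 60 = 9/5 = 1.8.
honey: (3 tbsp + 1 tsp = 10/3 tbsp) × 9/5 × 15 mL/tbsp = 90 mL
applesauce: (3 cup + 14 tbsp = 3.875 cup) × 9/5 × 246 g/cup ≈ 1716 g
pumpkin purée: 2 oz × 9/5 × 28.35 g/oz ≈ 102 g
sliced almonds: 250 g × 9/5 ÷ 108 g/cup × 16 tbsp/cup ≈ 67 tbsp

honey: 90 mL; applesauce: 1716 g; pumpkin purée: 102 g; sliced almonds: 67 tbsp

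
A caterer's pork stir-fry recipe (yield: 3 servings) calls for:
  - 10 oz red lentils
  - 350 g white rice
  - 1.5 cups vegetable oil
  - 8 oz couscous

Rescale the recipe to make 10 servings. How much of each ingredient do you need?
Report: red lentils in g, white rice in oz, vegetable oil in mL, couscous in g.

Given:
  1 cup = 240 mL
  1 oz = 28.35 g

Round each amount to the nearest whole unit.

red lentils: 945 g; white rice: 41 oz; vegetable oil: 1200 mL; couscous: 756 g

Scaling factor: 10/3.
red lentils: 10 oz × 10/3 × 28.35 g/oz = 945 g
white rice: 350 g × 10/3 ÷ 28.35 g/oz ≈ 41 oz
vegetable oil: 1.5 cup × 10/3 × 240 mL/cup = 1200 mL
couscous: 8 oz × 10/3 × 28.35 g/oz = 756 g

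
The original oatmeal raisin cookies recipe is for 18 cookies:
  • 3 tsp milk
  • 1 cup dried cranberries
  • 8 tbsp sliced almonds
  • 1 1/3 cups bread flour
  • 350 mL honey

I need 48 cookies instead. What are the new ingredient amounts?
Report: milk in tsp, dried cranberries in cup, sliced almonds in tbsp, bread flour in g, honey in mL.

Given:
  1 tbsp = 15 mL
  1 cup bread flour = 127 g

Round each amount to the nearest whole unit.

milk: 8 tsp; dried cranberries: 3 cup; sliced almonds: 21 tbsp; bread flour: 452 g; honey: 933 mL

Scaling factor: 48/18 = 8/3.
milk: 3 tsp × 8/3 = 8 tsp
dried cranberries: 1 cup × 8/3 ≈ 3 cup
sliced almonds: 8 tbsp × 8/3 ≈ 21 tbsp
bread flour: 4/3 cup × 8/3 × 127 g/cup ≈ 452 g
honey: 350 mL × 8/3 ≈ 933 mL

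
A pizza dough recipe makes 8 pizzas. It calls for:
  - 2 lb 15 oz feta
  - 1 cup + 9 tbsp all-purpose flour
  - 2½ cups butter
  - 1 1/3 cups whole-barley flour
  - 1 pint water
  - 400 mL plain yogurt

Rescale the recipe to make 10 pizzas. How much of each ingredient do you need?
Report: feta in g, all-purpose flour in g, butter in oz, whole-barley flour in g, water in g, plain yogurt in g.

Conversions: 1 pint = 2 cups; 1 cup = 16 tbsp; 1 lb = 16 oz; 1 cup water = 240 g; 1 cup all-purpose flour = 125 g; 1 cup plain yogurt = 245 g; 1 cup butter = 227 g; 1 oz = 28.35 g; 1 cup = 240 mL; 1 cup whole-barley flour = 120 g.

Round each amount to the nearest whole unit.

Scaling factor: 10/8 = 5/4 = 1.25.
feta: (2 lb + 15 oz = 2.9375 lb) × 5/4 × 16 oz/lb × 28.35 g/oz ≈ 1666 g
all-purpose flour: (1 cup + 9 tbsp = 1.5625 cup) × 5/4 × 125 g/cup ≈ 244 g
butter: 2.5 cup × 5/4 × 227 g/cup ÷ 28.35 g/oz ≈ 25 oz
whole-barley flour: 4/3 cup × 5/4 × 120 g/cup = 200 g
water: 1 pint × 5/4 × 2 cup/pint × 240 g/cup = 600 g
plain yogurt: 400 mL × 5/4 ÷ 240 mL/cup × 245 g/cup ≈ 510 g

feta: 1666 g; all-purpose flour: 244 g; butter: 25 oz; whole-barley flour: 200 g; water: 600 g; plain yogurt: 510 g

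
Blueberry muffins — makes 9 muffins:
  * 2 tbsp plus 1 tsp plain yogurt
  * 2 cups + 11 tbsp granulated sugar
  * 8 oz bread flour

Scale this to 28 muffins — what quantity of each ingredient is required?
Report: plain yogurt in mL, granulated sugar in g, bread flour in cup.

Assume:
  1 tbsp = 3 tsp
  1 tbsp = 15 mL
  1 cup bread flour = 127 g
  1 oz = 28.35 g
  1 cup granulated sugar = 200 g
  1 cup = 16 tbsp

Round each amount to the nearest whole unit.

Scaling factor: 28/9.
plain yogurt: (2 tbsp + 1 tsp = 7/3 tbsp) × 28/9 × 15 mL/tbsp ≈ 109 mL
granulated sugar: (2 cup + 11 tbsp = 2.6875 cup) × 28/9 × 200 g/cup ≈ 1672 g
bread flour: 8 oz × 28/9 × 28.35 g/oz ÷ 127 g/cup ≈ 6 cup

plain yogurt: 109 mL; granulated sugar: 1672 g; bread flour: 6 cup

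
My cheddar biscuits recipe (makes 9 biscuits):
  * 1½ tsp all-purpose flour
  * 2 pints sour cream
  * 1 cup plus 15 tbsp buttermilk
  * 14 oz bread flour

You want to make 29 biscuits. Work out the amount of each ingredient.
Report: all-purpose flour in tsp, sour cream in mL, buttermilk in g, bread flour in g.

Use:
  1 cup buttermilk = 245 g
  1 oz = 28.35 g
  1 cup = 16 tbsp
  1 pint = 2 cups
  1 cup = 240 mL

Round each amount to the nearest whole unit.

all-purpose flour: 5 tsp; sour cream: 3093 mL; buttermilk: 1530 g; bread flour: 1279 g

Scaling factor: 29/9.
all-purpose flour: 1.5 tsp × 29/9 ≈ 5 tsp
sour cream: 2 pint × 29/9 × 2 cup/pint × 240 mL/cup ≈ 3093 mL
buttermilk: (1 cup + 15 tbsp = 1.9375 cup) × 29/9 × 245 g/cup ≈ 1530 g
bread flour: 14 oz × 29/9 × 28.35 g/oz ≈ 1279 g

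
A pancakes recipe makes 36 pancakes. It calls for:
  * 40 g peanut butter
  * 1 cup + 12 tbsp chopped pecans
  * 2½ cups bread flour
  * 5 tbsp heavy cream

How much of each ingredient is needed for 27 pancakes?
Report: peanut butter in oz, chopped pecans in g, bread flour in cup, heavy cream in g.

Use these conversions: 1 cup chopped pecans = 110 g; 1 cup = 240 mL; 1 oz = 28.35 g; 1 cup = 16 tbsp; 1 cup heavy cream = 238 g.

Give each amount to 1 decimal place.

peanut butter: 1.1 oz; chopped pecans: 144.4 g; bread flour: 1.9 cup; heavy cream: 55.8 g

Scaling factor: 27/36 = 3/4 = 0.75.
peanut butter: 40 g × 3/4 ÷ 28.35 g/oz ≈ 1.1 oz
chopped pecans: (1 cup + 12 tbsp = 1.75 cup) × 3/4 × 110 g/cup ≈ 144.4 g
bread flour: 2.5 cup × 3/4 ≈ 1.9 cup
heavy cream: 5 tbsp × 3/4 ÷ 16 tbsp/cup × 238 g/cup ≈ 55.8 g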